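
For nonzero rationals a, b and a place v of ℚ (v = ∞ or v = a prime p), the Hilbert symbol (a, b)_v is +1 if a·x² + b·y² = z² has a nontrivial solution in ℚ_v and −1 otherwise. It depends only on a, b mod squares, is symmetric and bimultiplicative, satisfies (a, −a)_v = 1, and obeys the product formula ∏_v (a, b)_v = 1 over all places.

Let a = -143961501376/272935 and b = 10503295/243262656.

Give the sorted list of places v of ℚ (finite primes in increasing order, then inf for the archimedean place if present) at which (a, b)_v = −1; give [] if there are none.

[3, 5, 7, 17, 19, 23]

Mod squares: a ≡ -2860165, b ≡ 2805. Check v ∈ {∞, 2, 3, 5, 7, 11, 13, 17, 19, 23}.
v=2: v_2(a)=6, v_2(b)=-6; units ≡ 3, 5 (mod 8); ε·ε+αω+βω = 1·0+6·1+-6·1 ≡ 0  ⇒  (a,b)_2 = +1.
v=7: a=7^5·(≡2), b=7^-2·(≡3) mod 7; (2|7)=+1, (3|7)=-1; (−1)^{5·-2·3}·(+1)^-2·(-1)^5 = -1.
v=19: a=19^-1·(≡18), b=19^2·(≡18) mod 19; (18|19)=-1, (18|19)=-1; (−1)^{-1·2·9}·(-1)^2·(-1)^-1 = -1.
v=23: a=23^3·(≡9), b=23^2·(≡15) mod 23; (9|23)=+1, (15|23)=-1; (−1)^{3·2·11}·(+1)^2·(-1)^3 = -1.
v=3: a=3^0·(≡2), b=3^-3·(≡2) mod 3; (2|3)=-1, (2|3)=-1; (−1)^{0·-3·1}·(-1)^-3·(-1)^0 = -1.
v=∞: -2860165 < 0 and 2805 > 0  ⇒  (a,b)_∞ = +1.
v=11: a=11^1·(≡3), b=11^1·(≡10) mod 11; (3|11)=+1, (10|11)=-1; (−1)^{1·1·5}·(+1)^1·(-1)^1 = +1.
v=13: a=13^-2·(≡3), b=13^-2·(≡3) mod 13; (3|13)=+1, (3|13)=+1; (−1)^{-2·-2·6}·(+1)^-2·(+1)^-2 = +1.
v=5: a=5^-1·(≡2), b=5^1·(≡4) mod 5; (2|5)=-1, (4|5)=+1; (−1)^{-1·1·2}·(-1)^1·(+1)^-1 = -1.
v=17: a=17^-1·(≡4), b=17^-1·(≡3) mod 17; (4|17)=+1, (3|17)=-1; (−1)^{-1·-1·8}·(+1)^-1·(-1)^-1 = -1.
|Ram(-2860165, 2805)| = 6, even; anisotropic at {3, 5, 7, 17, 19, 23}.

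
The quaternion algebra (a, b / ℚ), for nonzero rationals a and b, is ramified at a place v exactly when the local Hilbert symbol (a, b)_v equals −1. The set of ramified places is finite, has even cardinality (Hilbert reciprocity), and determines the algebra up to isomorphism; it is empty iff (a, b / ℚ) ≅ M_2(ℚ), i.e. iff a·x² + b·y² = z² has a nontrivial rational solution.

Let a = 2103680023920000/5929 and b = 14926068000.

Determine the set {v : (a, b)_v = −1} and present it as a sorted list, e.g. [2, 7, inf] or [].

[2, 5, 17, 29]

Mod squares: a ≡ 102, b ≡ 4930. Check v ∈ {∞, 2, 3, 5, 7, 11, 17, 29}.
v=∞: 102 > 0 and 4930 > 0  ⇒  (a,b)_∞ = +1.
v=5: a=5^4·(≡3), b=5^3·(≡4) mod 5; (3|5)=-1, (4|5)=+1; (−1)^{4·3·2}·(-1)^3·(+1)^4 = -1.
v=11: a=11^-2·(≡4), b=11^0·(≡8) mod 11; (4|11)=+1, (8|11)=-1; (−1)^{-2·0·5}·(+1)^0·(-1)^-2 = +1.
v=3: a=3^7·(≡1), b=3^2·(≡1) mod 3; (1|3)=+1, (1|3)=+1; (−1)^{7·2·1}·(+1)^2·(+1)^7 = +1.
v=17: a=17^1·(≡12), b=17^1·(≡2) mod 17; (12|17)=-1, (2|17)=+1; (−1)^{1·1·8}·(-1)^1·(+1)^1 = -1.
v=7: a=7^-2·(≡4), b=7^0·(≡4) mod 7; (4|7)=+1, (4|7)=+1; (−1)^{-2·0·3}·(+1)^0·(+1)^-2 = +1.
v=2: v_2(a)=7, v_2(b)=5; units ≡ 3, 1 (mod 8); ε·ε+αω+βω = 1·0+7·0+5·1 ≡ 1  ⇒  (a,b)_2 = -1.
v=29: a=29^4·(≡17), b=29^3·(≡13) mod 29; (17|29)=-1, (13|29)=+1; (−1)^{4·3·14}·(-1)^3·(+1)^4 = -1.
|Ram(102, 4930)| = 4, even; anisotropic at {2, 5, 17, 29}.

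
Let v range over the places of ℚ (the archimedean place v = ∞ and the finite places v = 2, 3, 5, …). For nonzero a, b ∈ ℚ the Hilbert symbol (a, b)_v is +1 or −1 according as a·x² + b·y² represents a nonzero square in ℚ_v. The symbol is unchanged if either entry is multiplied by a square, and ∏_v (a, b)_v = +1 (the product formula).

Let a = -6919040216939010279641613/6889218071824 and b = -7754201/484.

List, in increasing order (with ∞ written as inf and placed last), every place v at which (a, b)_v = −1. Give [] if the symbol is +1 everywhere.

Mod squares: a ≡ -4277, b ≡ -158249. Check v ∈ {∞, 2, 3, 7, 11, 13, 17, 19, 29, 37, 47}.
v=47: a=47^3·(≡37), b=47^1·(≡36) mod 47; (37|47)=+1, (36|47)=+1; (−1)^{3·1·23}·(+1)^1·(+1)^3 = -1.
v=37: a=37^2·(≡6), b=37^1·(≡23) mod 37; (6|37)=-1, (23|37)=-1; (−1)^{2·1·18}·(-1)^1·(-1)^2 = -1.
v=2: v_2(a)=-4, v_2(b)=-2; units ≡ 3, 7 (mod 8); ε·ε+αω+βω = 1·1+-4·0+-2·1 ≡ 1  ⇒  (a,b)_2 = -1.
v=7: a=7^9·(≡6), b=7^3·(≡3) mod 7; (6|7)=-1, (3|7)=-1; (−1)^{9·3·3}·(-1)^3·(-1)^9 = -1.
v=19: a=19^2·(≡9), b=19^0·(≡13) mod 19; (9|19)=+1, (13|19)=-1; (−1)^{2·0·9}·(+1)^0·(-1)^2 = +1.
v=13: a=13^5·(≡3), b=13^1·(≡5) mod 13; (3|13)=+1, (5|13)=-1; (−1)^{5·1·6}·(+1)^1·(-1)^5 = -1.
v=∞: -4277 < 0 and -158249 < 0  ⇒  (a,b)_∞ = -1.
v=17: a=17^-2·(≡6), b=17^0·(≡16) mod 17; (6|17)=-1, (16|17)=+1; (−1)^{-2·0·8}·(-1)^0·(+1)^-2 = +1.
v=29: a=29^-2·(≡15), b=29^0·(≡4) mod 29; (15|29)=-1, (4|29)=+1; (−1)^{-2·0·14}·(-1)^0·(+1)^-2 = +1.
v=3: a=3^2·(≡1), b=3^0·(≡1) mod 3; (1|3)=+1, (1|3)=+1; (−1)^{2·0·1}·(+1)^0·(+1)^2 = +1.
v=11: a=11^-6·(≡7), b=11^-2·(≡10) mod 11; (7|11)=-1, (10|11)=-1; (−1)^{-6·-2·5}·(-1)^-2·(-1)^-6 = +1.
Ram(-4277, -158249) = {2, 7, 13, 37, 47, ∞}; no ℚ_2-point on the conic.

[2, 7, 13, 37, 47, inf]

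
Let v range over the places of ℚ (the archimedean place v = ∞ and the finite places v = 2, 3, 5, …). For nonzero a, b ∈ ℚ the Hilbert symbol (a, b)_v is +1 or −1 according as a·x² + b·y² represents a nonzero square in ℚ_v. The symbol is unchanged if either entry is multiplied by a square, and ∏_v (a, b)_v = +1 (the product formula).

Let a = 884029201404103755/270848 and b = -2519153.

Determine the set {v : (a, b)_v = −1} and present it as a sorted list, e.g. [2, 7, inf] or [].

[2, 5, 7, 13, 19, 31]

(a, b) ≡ (310310, -2519153) mod (ℚ^×)²; places V = {2, 3, 5, 7, 11, 13, 19, 23, 31, 47, ∞}.
(a,b)_47: α=2, u≡25; β=1, v≡28 (mod 47); (25|47)=+1, (28|47)=+1; sign (−1)^0·+1^1·+1^2 = +1.
(a,b)_5: α=1, u≡2; β=0, v≡2 (mod 5); (2|5)=-1, (2|5)=-1; sign (−1)^0·-1^0·-1^1 = -1.
(a,b)_31: α=1, u≡20; β=1, v≡19 (mod 31); (20|31)=+1, (19|31)=+1; sign (−1)^1·+1^1·+1^1 = -1.
(a,b)_3: α=10, u≡2; β=0, v≡1 (mod 3); (2|3)=-1, (1|3)=+1; sign (−1)^0·-1^0·+1^10 = +1.
(a,b)_∞: sgn(310310)=+, sgn(-2519153)=−, so +1.
(a,b)_23: α=-2, u≡7; β=0, v≡14 (mod 23); (7|23)=-1, (14|23)=-1; sign (−1)^0·-1^0·-1^-2 = +1.
(a,b)_13: α=1, u≡6; β=1, v≡10 (mod 13); (6|13)=-1, (10|13)=+1; sign (−1)^0·-1^1·+1^1 = -1.
(a,b)_11: α=3, u≡2; β=0, v≡1 (mod 11); (2|11)=-1, (1|11)=+1; sign (−1)^0·-1^0·+1^3 = +1.
(a,b)_19: α=2, u≡3; β=1, v≡14 (mod 19); (3|19)=-1, (14|19)=-1; sign (−1)^0·-1^1·-1^2 = -1.
(a,b)_7: α=1, u≡5; β=1, v≡5 (mod 7); (5|7)=-1, (5|7)=-1; sign (−1)^1·-1^1·-1^1 = -1.
(a,b)_2: α=-9, β=0; u≡3, v≡7 (mod 8); ε(u)ε(v)=1·1, αω(v)=-9·0, βω(u)=0·1; sum ≡ 1  ⇒  -1.
Ram(310310, -2519153) = {2, 5, 7, 13, 19, 31}; no ℚ_2-point on the conic.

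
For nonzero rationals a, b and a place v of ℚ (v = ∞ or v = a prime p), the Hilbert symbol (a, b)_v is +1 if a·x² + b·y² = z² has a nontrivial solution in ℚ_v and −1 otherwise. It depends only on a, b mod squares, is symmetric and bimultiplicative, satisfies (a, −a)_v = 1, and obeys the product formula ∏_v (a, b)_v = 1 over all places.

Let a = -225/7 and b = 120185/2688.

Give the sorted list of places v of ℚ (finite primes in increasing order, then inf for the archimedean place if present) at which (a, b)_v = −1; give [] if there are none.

(a, b) ≡ (-7, 2730) mod (ℚ^×)²; places V = {2, 3, 5, 7, 13, 43, ∞}.
(a,b)_2: α=0, β=-7; u≡1, v≡5 (mod 8); ε(u)ε(v)=0·0, αω(v)=0·1, βω(u)=-7·0; sum ≡ 0  ⇒  +1.
(a,b)_13: α=0, u≡5; β=1, v≡8 (mod 13); (5|13)=-1, (8|13)=-1; sign (−1)^0·-1^1·-1^0 = -1.
(a,b)_3: α=2, u≡2; β=-1, v≡1 (mod 3); (2|3)=-1, (1|3)=+1; sign (−1)^0·-1^-1·+1^2 = -1.
(a,b)_∞: sgn(-7)=−, sgn(2730)=+, so +1.
(a,b)_5: α=2, u≡3; β=1, v≡4 (mod 5); (3|5)=-1, (4|5)=+1; sign (−1)^0·-1^1·+1^2 = -1.
(a,b)_43: α=0, u≡17; β=2, v≡1 (mod 43); (17|43)=+1, (1|43)=+1; sign (−1)^0·+1^2·+1^0 = +1.
(a,b)_7: α=-1, u≡6; β=-1, v≡5 (mod 7); (6|7)=-1, (5|7)=-1; sign (−1)^1·-1^-1·-1^-1 = -1.
Ram(-7, 2730) = {3, 5, 7, 13}; no ℚ_3-point on the conic.

[3, 5, 7, 13]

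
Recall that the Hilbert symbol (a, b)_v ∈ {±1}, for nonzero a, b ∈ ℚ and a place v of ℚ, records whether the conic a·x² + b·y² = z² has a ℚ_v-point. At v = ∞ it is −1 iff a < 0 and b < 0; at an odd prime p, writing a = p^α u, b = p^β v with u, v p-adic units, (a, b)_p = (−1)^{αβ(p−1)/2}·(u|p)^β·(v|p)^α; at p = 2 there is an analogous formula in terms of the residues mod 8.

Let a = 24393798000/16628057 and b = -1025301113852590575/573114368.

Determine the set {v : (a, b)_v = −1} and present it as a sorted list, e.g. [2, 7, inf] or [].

Mod squares: a ≡ 935, b ≡ -7854. Check v ∈ {∞, 2, 3, 5, 7, 11, 13, 17, 23, 31, 43}.
v=7: a=7^0·(≡1), b=7^1·(≡5) mod 7; (1|7)=+1, (5|7)=-1; (−1)^{0·1·3}·(+1)^1·(-1)^0 = +1.
v=31: a=31^0·(≡5), b=31^2·(≡9) mod 31; (5|31)=+1, (9|31)=+1; (−1)^{0·2·15}·(+1)^2·(+1)^0 = +1.
v=∞: 935 > 0 and -7854 < 0  ⇒  (a,b)_∞ = +1.
v=3: a=3^8·(≡2), b=3^13·(≡1) mod 3; (2|3)=-1, (1|3)=+1; (−1)^{8·13·1}·(-1)^13·(+1)^8 = -1.
v=13: a=13^2·(≡9), b=13^2·(≡6) mod 13; (9|13)=+1, (6|13)=-1; (−1)^{2·2·6}·(+1)^2·(-1)^2 = +1.
v=11: a=11^1·(≡8), b=11^3·(≡9) mod 11; (8|11)=-1, (9|11)=+1; (−1)^{1·3·5}·(-1)^3·(+1)^1 = +1.
v=5: a=5^3·(≡2), b=5^2·(≡4) mod 5; (2|5)=-1, (4|5)=+1; (−1)^{3·2·2}·(-1)^2·(+1)^3 = +1.
v=23: a=23^-2·(≡20), b=23^-4·(≡8) mod 23; (20|23)=-1, (8|23)=+1; (−1)^{-2·-4·11}·(-1)^-4·(+1)^-2 = +1.
v=2: v_2(a)=4, v_2(b)=-11; units ≡ 7, 1 (mod 8); ε·ε+αω+βω = 1·0+4·0+-11·0 ≡ 0  ⇒  (a,b)_2 = +1.
v=17: a=17^-1·(≡4), b=17^1·(≡10) mod 17; (4|17)=+1, (10|17)=-1; (−1)^{-1·1·8}·(+1)^1·(-1)^-1 = -1.
v=43: a=43^-2·(≡28), b=43^0·(≡35) mod 43; (28|43)=-1, (35|43)=+1; (−1)^{-2·0·21}·(-1)^0·(+1)^-2 = +1.
(935, -7854 / ℚ) ramifies at {3, 17}: a division algebra.

[3, 17]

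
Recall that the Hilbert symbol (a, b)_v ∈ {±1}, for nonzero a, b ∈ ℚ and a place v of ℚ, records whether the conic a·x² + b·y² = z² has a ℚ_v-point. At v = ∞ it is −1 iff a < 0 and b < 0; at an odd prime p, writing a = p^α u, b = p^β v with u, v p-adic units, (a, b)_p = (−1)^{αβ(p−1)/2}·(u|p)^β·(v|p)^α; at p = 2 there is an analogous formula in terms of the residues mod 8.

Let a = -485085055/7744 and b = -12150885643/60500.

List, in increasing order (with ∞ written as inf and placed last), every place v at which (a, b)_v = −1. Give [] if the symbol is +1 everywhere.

Mod squares: a ≡ -34255, b ≡ -2015. Check v ∈ {∞, 2, 5, 7, 11, 13, 17, 19, 31}.
v=17: a=17^3·(≡2), b=17^4·(≡16) mod 17; (2|17)=+1, (16|17)=+1; (−1)^{3·4·8}·(+1)^4·(+1)^3 = +1.
v=7: a=7^2·(≡3), b=7^0·(≡1) mod 7; (3|7)=-1, (1|7)=+1; (−1)^{2·0·3}·(-1)^0·(+1)^2 = +1.
v=13: a=13^1·(≡9), b=13^1·(≡4) mod 13; (9|13)=+1, (4|13)=+1; (−1)^{1·1·6}·(+1)^1·(+1)^1 = +1.
v=∞: -34255 < 0 and -2015 < 0  ⇒  (a,b)_∞ = -1.
v=2: v_2(a)=-6, v_2(b)=-2; units ≡ 1, 1 (mod 8); ε·ε+αω+βω = 0·0+-6·0+-2·0 ≡ 0  ⇒  (a,b)_2 = +1.
v=31: a=31^1·(≡11), b=31^1·(≡7) mod 31; (11|31)=-1, (7|31)=+1; (−1)^{1·1·15}·(-1)^1·(+1)^1 = +1.
v=5: a=5^1·(≡1), b=5^-3·(≡3) mod 5; (1|5)=+1, (3|5)=-1; (−1)^{1·-3·2}·(+1)^-3·(-1)^1 = -1.
v=11: a=11^-2·(≡2), b=11^-2·(≡1) mod 11; (2|11)=-1, (1|11)=+1; (−1)^{-2·-2·5}·(-1)^-2·(+1)^-2 = +1.
v=19: a=19^0·(≡8), b=19^2·(≡3) mod 19; (8|19)=-1, (3|19)=-1; (−1)^{0·2·9}·(-1)^2·(-1)^0 = +1.
Ram(-34255, -2015) = {5, ∞}; no ℚ_5-point on the conic.

[5, inf]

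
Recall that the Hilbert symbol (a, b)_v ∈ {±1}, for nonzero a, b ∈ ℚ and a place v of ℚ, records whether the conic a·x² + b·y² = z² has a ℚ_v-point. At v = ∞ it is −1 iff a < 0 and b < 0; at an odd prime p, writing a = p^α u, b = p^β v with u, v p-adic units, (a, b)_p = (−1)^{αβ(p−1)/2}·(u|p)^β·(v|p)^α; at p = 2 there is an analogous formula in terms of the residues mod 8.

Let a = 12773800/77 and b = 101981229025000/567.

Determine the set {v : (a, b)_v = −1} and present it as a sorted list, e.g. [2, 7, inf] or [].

[2, 13]

(a, b) ≡ (34034, 70) mod (ℚ^×)²; places V = {2, 3, 5, 7, 11, 13, 17, ∞}.
(a,b)_5: α=2, u≡1; β=5, v≡4 (mod 5); (1|5)=+1, (4|5)=+1; sign (−1)^0·+1^5·+1^2 = +1.
(a,b)_∞: sgn(34034)=+, sgn(70)=+, so +1.
(a,b)_13: α=1, u≡5; β=2, v≡5 (mod 13); (5|13)=-1, (5|13)=-1; sign (−1)^0·-1^2·-1^1 = -1.
(a,b)_3: α=0, u≡2; β=-4, v≡1 (mod 3); (2|3)=-1, (1|3)=+1; sign (−1)^0·-1^-4·+1^0 = +1.
(a,b)_11: α=-1, u≡4; β=0, v≡1 (mod 11); (4|11)=+1, (1|11)=+1; sign (−1)^0·+1^0·+1^-1 = +1.
(a,b)_7: α=-1, u≡1; β=-1, v≡6 (mod 7); (1|7)=+1, (6|7)=-1; sign (−1)^1·+1^-1·-1^-1 = +1.
(a,b)_2: α=3, β=3; u≡1, v≡3 (mod 8); ε(u)ε(v)=0·1, αω(v)=3·1, βω(u)=3·0; sum ≡ 1  ⇒  -1.
(a,b)_17: α=3, u≡15; β=6, v≡4 (mod 17); (15|17)=+1, (4|17)=+1; sign (−1)^0·+1^6·+1^3 = +1.
Ram(34034, 70) = {2, 13}; no ℚ_2-point on the conic.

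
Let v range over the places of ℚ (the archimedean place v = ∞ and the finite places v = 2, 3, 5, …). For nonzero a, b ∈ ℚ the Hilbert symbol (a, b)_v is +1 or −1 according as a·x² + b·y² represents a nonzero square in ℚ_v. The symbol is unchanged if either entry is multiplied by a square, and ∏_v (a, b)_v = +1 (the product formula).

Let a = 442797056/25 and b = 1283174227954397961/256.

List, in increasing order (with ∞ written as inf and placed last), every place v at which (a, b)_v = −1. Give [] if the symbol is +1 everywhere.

Mod squares: a ≡ 432419, b ≡ 1729. Check v ∈ {∞, 2, 3, 5, 7, 13, 19, 29, 31, 37}.
v=5: a=5^-2·(≡1), b=5^0·(≡1) mod 5; (1|5)=+1, (1|5)=+1; (−1)^{-2·0·2}·(+1)^0·(+1)^-2 = +1.
v=29: a=29^1·(≡25), b=29^2·(≡12) mod 29; (25|29)=+1, (12|29)=-1; (−1)^{1·2·14}·(+1)^2·(-1)^1 = -1.
v=7: a=7^0·(≡4), b=7^3·(≡2) mod 7; (4|7)=+1, (2|7)=+1; (−1)^{0·3·3}·(+1)^3·(+1)^0 = +1.
v=∞: 432419 > 0 and 1729 > 0  ⇒  (a,b)_∞ = +1.
v=37: a=37^1·(≡32), b=37^2·(≡7) mod 37; (32|37)=-1, (7|37)=+1; (−1)^{1·2·18}·(-1)^2·(+1)^1 = +1.
v=13: a=13^1·(≡1), b=13^3·(≡4) mod 13; (1|13)=+1, (4|13)=+1; (−1)^{1·3·6}·(+1)^3·(+1)^1 = +1.
v=31: a=31^1·(≡26), b=31^2·(≡3) mod 31; (26|31)=-1, (3|31)=-1; (−1)^{1·2·15}·(-1)^2·(-1)^1 = -1.
v=19: a=19^0·(≡7), b=19^1·(≡12) mod 19; (7|19)=+1, (12|19)=-1; (−1)^{0·1·9}·(+1)^1·(-1)^0 = +1.
v=3: a=3^0·(≡2), b=3^4·(≡1) mod 3; (2|3)=-1, (1|3)=+1; (−1)^{0·4·1}·(-1)^4·(+1)^0 = +1.
v=2: v_2(a)=10, v_2(b)=-8; units ≡ 3, 1 (mod 8); ε·ε+αω+βω = 1·0+10·0+-8·1 ≡ 0  ⇒  (a,b)_2 = +1.
|Ram(432419, 1729)| = 2, even; anisotropic at {29, 31}.

[29, 31]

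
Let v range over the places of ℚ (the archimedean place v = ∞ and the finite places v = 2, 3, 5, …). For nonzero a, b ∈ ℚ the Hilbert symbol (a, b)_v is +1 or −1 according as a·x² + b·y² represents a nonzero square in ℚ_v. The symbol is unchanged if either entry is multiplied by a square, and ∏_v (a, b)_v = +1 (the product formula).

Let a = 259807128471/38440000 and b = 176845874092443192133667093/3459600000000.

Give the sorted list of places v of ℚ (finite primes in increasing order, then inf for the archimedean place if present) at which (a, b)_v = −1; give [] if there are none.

(a, b) ≡ (283679, 1517) mod (ℚ^×)²; places V = {2, 3, 5, 7, 11, 17, 29, 31, 37, 41, ∞}.
(a,b)_2: α=-6, β=-10; u≡7, v≡5 (mod 8); ε(u)ε(v)=1·0, αω(v)=-6·1, βω(u)=-10·0; sum ≡ 0  ⇒  +1.
(a,b)_37: α=1, u≡32; β=3, v≡3 (mod 37); (32|37)=-1, (3|37)=+1; sign (−1)^0·-1^3·+1^1 = -1.
(a,b)_7: α=0, u≡4; β=6, v≡3 (mod 7); (4|7)=+1, (3|7)=-1; sign (−1)^0·+1^6·-1^0 = +1.
(a,b)_31: α=-2, u≡3; β=-2, v≡11 (mod 31); (3|31)=-1, (11|31)=-1; sign (−1)^0·-1^-2·-1^-2 = +1.
(a,b)_5: α=-4, u≡4; β=-8, v≡3 (mod 5); (4|5)=+1, (3|5)=-1; sign (−1)^0·+1^-8·-1^-4 = +1.
(a,b)_29: α=2, u≡23; β=2, v≡7 (mod 29); (23|29)=+1, (7|29)=+1; sign (−1)^0·+1^2·+1^2 = +1.
(a,b)_∞: sgn(283679)=+, sgn(1517)=+, so +1.
(a,b)_3: α=2, u≡2; β=-2, v≡2 (mod 3); (2|3)=-1, (2|3)=-1; sign (−1)^0·-1^-2·-1^2 = +1.
(a,b)_11: α=3, u≡1; β=6, v≡6 (mod 11); (1|11)=+1, (6|11)=-1; sign (−1)^0·+1^6·-1^3 = -1.
(a,b)_41: α=1, u≡33; β=3, v≡2 (mod 41); (33|41)=+1, (2|41)=+1; sign (−1)^0·+1^3·+1^1 = +1.
(a,b)_17: α=1, u≡10; β=2, v≡9 (mod 17); (10|17)=-1, (9|17)=+1; sign (−1)^0·-1^2·+1^1 = +1.
Ram(283679, 1517) = {11, 37}; no ℚ_11-point on the conic.

[11, 37]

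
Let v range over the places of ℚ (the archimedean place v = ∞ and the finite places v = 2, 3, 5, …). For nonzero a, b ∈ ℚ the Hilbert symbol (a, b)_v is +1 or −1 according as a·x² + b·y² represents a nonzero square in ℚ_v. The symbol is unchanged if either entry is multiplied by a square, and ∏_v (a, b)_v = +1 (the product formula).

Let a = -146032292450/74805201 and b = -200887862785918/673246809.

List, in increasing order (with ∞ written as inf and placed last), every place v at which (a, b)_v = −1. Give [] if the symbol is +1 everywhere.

Mod squares: a ≡ -2, b ≡ -238. Check v ∈ {∞, 2, 3, 5, 7, 11, 17, 31}.
v=∞: -2 < 0 and -238 < 0  ⇒  (a,b)_∞ = -1.
v=31: a=31^-4·(≡24), b=31^-4·(≡5) mod 31; (24|31)=-1, (5|31)=+1; (−1)^{-4·-4·15}·(-1)^-4·(+1)^-4 = +1.
v=5: a=5^2·(≡2), b=5^0·(≡3) mod 5; (2|5)=-1, (3|5)=-1; (−1)^{2·0·2}·(-1)^0·(-1)^2 = +1.
v=2: v_2(a)=1, v_2(b)=1; units ≡ 7, 1 (mod 8); ε·ε+αω+βω = 1·0+1·0+1·0 ≡ 0  ⇒  (a,b)_2 = +1.
v=3: a=3^-4·(≡1), b=3^-6·(≡2) mod 3; (1|3)=+1, (2|3)=-1; (−1)^{-4·-6·1}·(+1)^-6·(-1)^-4 = +1.
v=11: a=11^2·(≡4), b=11^2·(≡4) mod 11; (4|11)=+1, (4|11)=+1; (−1)^{2·2·5}·(+1)^2·(+1)^2 = +1.
v=7: a=7^0·(≡6), b=7^1·(≡1) mod 7; (6|7)=-1, (1|7)=+1; (−1)^{0·1·3}·(-1)^1·(+1)^0 = -1.
v=17: a=17^6·(≡15), b=17^9·(≡5) mod 17; (15|17)=+1, (5|17)=-1; (−1)^{6·9·8}·(+1)^9·(-1)^6 = +1.
(-2, -238 / ℚ) ramifies at {7, ∞}: a division algebra.

[7, inf]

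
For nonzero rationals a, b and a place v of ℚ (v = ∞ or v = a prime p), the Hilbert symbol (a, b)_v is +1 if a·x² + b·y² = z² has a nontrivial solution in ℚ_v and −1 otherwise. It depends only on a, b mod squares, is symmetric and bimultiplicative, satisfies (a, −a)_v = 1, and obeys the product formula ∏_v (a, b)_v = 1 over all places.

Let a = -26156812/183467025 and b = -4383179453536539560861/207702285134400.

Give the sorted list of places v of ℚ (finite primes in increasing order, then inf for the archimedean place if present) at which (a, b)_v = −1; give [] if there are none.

[23, inf]

Mod squares: a ≡ -187, b ≡ -31349. Check v ∈ {∞, 2, 3, 5, 7, 11, 17, 19, 23, 29, 37, 43, 47}.
v=17: a=17^3·(≡3), b=17^8·(≡16) mod 17; (3|17)=-1, (16|17)=+1; (−1)^{3·8·8}·(-1)^8·(+1)^3 = +1.
v=19: a=19^0·(≡8), b=19^-2·(≡1) mod 19; (8|19)=-1, (1|19)=+1; (−1)^{0·-2·9}·(-1)^-2·(+1)^0 = +1.
v=2: v_2(a)=2, v_2(b)=-6; units ≡ 5, 3 (mod 8); ε·ε+αω+βω = 0·1+2·1+-6·1 ≡ 0  ⇒  (a,b)_2 = +1.
v=7: a=7^-2·(≡2), b=7^-4·(≡2) mod 7; (2|7)=+1, (2|7)=+1; (−1)^{-2·-4·3}·(+1)^-4·(+1)^-2 = +1.
v=47: a=47^0·(≡25), b=47^1·(≡11) mod 47; (25|47)=+1, (11|47)=-1; (−1)^{0·1·23}·(+1)^1·(-1)^0 = +1.
v=37: a=37^0·(≡17), b=37^2·(≡3) mod 37; (17|37)=-1, (3|37)=+1; (−1)^{0·2·18}·(-1)^2·(+1)^0 = +1.
v=43: a=43^-2·(≡18), b=43^-2·(≡25) mod 43; (18|43)=-1, (25|43)=+1; (−1)^{-2·-2·21}·(-1)^-2·(+1)^-2 = +1.
v=5: a=5^-2·(≡3), b=5^-2·(≡4) mod 5; (3|5)=-1, (4|5)=+1; (−1)^{-2·-2·2}·(-1)^-2·(+1)^-2 = +1.
v=29: a=29^0·(≡7), b=29^1·(≡21) mod 29; (7|29)=+1, (21|29)=-1; (−1)^{0·1·14}·(+1)^1·(-1)^0 = +1.
v=∞: -187 < 0 and -31349 < 0  ⇒  (a,b)_∞ = -1.
v=11: a=11^3·(≡1), b=11^4·(≡9) mod 11; (1|11)=+1, (9|11)=+1; (−1)^{3·4·5}·(+1)^4·(+1)^3 = +1.
v=23: a=23^0·(≡19), b=23^1·(≡21) mod 23; (19|23)=-1, (21|23)=-1; (−1)^{0·1·11}·(-1)^1·(-1)^0 = -1.
v=3: a=3^-4·(≡2), b=3^-4·(≡1) mod 3; (2|3)=-1, (1|3)=+1; (−1)^{-4·-4·1}·(-1)^-4·(+1)^-4 = +1.
(-187, -31349 / ℚ) ramifies at {23, ∞}: a division algebra.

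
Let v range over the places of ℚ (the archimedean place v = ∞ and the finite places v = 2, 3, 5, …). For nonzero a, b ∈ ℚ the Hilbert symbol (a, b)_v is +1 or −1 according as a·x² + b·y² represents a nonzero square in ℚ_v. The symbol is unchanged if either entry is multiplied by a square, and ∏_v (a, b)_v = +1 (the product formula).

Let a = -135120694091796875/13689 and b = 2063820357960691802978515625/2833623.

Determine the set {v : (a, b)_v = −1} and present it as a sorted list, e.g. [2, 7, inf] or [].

[5, 7, 11, 23]

(a, b) ≡ (-323, 150535) mod (ℚ^×)²; places V = {2, 3, 5, 7, 11, 13, 17, 19, 23, ∞}.
(a,b)_5: α=12, u≡3; β=15, v≡3 (mod 5); (3|5)=-1, (3|5)=-1; sign (−1)^0·-1^15·-1^12 = -1.
(a,b)_11: α=2, u≡8; β=3, v≡1 (mod 11); (8|11)=-1, (1|11)=+1; sign (−1)^0·-1^3·+1^2 = -1.
(a,b)_17: α=3, u≡8; β=7, v≡1 (mod 17); (8|17)=+1, (1|17)=+1; sign (−1)^0·+1^7·+1^3 = +1.
(a,b)_19: α=1, u≡14; β=2, v≡16 (mod 19); (14|19)=-1, (16|19)=+1; sign (−1)^0·-1^2·+1^1 = +1.
(a,b)_∞: sgn(-323)=−, sgn(150535)=+, so +1.
(a,b)_13: α=-2, u≡2; β=-2, v≡7 (mod 13); (2|13)=-1, (7|13)=-1; sign (−1)^0·-1^-2·-1^-2 = +1.
(a,b)_7: α=2, u≡6; β=3, v≡1 (mod 7); (6|7)=-1, (1|7)=+1; sign (−1)^0·-1^3·+1^2 = -1.
(a,b)_2: α=0, β=0; u≡5, v≡7 (mod 8); ε(u)ε(v)=0·1, αω(v)=0·0, βω(u)=0·1; sum ≡ 0  ⇒  +1.
(a,b)_23: α=0, u≡5; β=-1, v≡9 (mod 23); (5|23)=-1, (9|23)=+1; sign (−1)^0·-1^-1·+1^0 = -1.
(a,b)_3: α=-4, u≡1; β=-6, v≡1 (mod 3); (1|3)=+1, (1|3)=+1; sign (−1)^0·+1^-6·+1^-4 = +1.
Ram(-323, 150535) = {5, 7, 11, 23}; no ℚ_5-point on the conic.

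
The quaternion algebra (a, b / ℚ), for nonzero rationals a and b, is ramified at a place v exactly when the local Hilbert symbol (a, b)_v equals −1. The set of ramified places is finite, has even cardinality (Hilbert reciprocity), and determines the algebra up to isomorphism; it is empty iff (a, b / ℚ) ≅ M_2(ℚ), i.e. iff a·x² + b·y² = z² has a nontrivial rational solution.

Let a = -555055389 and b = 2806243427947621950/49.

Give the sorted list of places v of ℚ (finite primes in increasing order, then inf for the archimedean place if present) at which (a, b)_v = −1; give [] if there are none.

(a, b) ≡ (-1258629, 23902) mod (ℚ^×)²; places V = {2, 3, 5, 7, 17, 19, 23, 29, 37, ∞}.
(a,b)_7: α=2, u≡5; β=-2, v≡1 (mod 7); (5|7)=-1, (1|7)=+1; sign (−1)^0·-1^-2·+1^2 = +1.
(a,b)_5: α=0, u≡1; β=2, v≡2 (mod 5); (1|5)=+1, (2|5)=-1; sign (−1)^0·+1^2·-1^0 = +1.
(a,b)_∞: sgn(-1258629)=−, sgn(23902)=+, so +1.
(a,b)_17: α=1, u≡2; β=1, v≡5 (mod 17); (2|17)=+1, (5|17)=-1; sign (−1)^0·+1^1·-1^1 = -1.
(a,b)_3: α=3, u≡1; β=4, v≡1 (mod 3); (1|3)=+1, (1|3)=+1; sign (−1)^0·+1^4·+1^3 = +1.
(a,b)_23: α=1, u≡22; β=2, v≡19 (mod 23); (22|23)=-1, (19|23)=-1; sign (−1)^0·-1^2·-1^1 = -1.
(a,b)_37: α=1, u≡5; β=1, v≡18 (mod 37); (5|37)=-1, (18|37)=-1; sign (−1)^0·-1^1·-1^1 = +1.
(a,b)_29: α=1, u≡14; β=2, v≡9 (mod 29); (14|29)=-1, (9|29)=+1; sign (−1)^0·-1^2·+1^1 = +1.
(a,b)_19: α=0, u≡9; β=5, v≡16 (mod 19); (9|19)=+1, (16|19)=+1; sign (−1)^0·+1^5·+1^0 = +1.
(a,b)_2: α=0, β=1; u≡3, v≡7 (mod 8); ε(u)ε(v)=1·1, αω(v)=0·0, βω(u)=1·1; sum ≡ 0  ⇒  +1.
Ram(-1258629, 23902) = {17, 23}; no ℚ_17-point on the conic.

[17, 23]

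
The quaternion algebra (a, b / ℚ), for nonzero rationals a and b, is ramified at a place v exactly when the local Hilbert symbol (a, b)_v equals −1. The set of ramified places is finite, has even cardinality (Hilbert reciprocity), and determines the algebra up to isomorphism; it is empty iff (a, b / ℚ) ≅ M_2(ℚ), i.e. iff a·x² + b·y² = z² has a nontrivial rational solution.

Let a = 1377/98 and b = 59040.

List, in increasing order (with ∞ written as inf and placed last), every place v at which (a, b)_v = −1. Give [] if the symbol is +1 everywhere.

[2, 41]

(a, b) ≡ (34, 410) mod (ℚ^×)²; places V = {2, 3, 5, 7, 17, 41, ∞}.
(a,b)_∞: sgn(34)=+, sgn(410)=+, so +1.
(a,b)_3: α=4, u≡1; β=2, v≡2 (mod 3); (1|3)=+1, (2|3)=-1; sign (−1)^0·+1^2·-1^4 = +1.
(a,b)_7: α=-2, u≡6; β=0, v≡2 (mod 7); (6|7)=-1, (2|7)=+1; sign (−1)^0·-1^0·+1^-2 = +1.
(a,b)_17: α=1, u≡1; β=0, v≡16 (mod 17); (1|17)=+1, (16|17)=+1; sign (−1)^0·+1^0·+1^1 = +1.
(a,b)_5: α=0, u≡4; β=1, v≡3 (mod 5); (4|5)=+1, (3|5)=-1; sign (−1)^0·+1^1·-1^0 = +1.
(a,b)_2: α=-1, β=5; u≡1, v≡5 (mod 8); ε(u)ε(v)=0·0, αω(v)=-1·1, βω(u)=5·0; sum ≡ 1  ⇒  -1.
(a,b)_41: α=0, u≡22; β=1, v≡5 (mod 41); (22|41)=-1, (5|41)=+1; sign (−1)^0·-1^1·+1^0 = -1.
Ram(34, 410) = {2, 41}; no ℚ_2-point on the conic.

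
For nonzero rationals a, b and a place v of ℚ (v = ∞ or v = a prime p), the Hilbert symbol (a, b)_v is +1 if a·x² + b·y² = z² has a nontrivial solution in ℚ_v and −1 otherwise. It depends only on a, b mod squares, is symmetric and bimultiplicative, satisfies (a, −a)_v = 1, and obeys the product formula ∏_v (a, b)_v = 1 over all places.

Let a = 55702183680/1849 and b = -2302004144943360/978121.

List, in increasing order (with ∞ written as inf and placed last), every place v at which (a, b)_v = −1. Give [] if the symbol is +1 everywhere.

Mod squares: a ≡ 55, b ≡ -65. Check v ∈ {∞, 2, 3, 5, 11, 13, 17, 23, 43}.
v=17: a=17^2·(≡13), b=17^4·(≡14) mod 17; (13|17)=+1, (14|17)=-1; (−1)^{2·4·8}·(+1)^4·(-1)^2 = +1.
v=13: a=13^2·(≡3), b=13^3·(≡2) mod 13; (3|13)=+1, (2|13)=-1; (−1)^{2·3·6}·(+1)^3·(-1)^2 = +1.
v=23: a=23^0·(≡18), b=23^-2·(≡3) mod 23; (18|23)=+1, (3|23)=+1; (−1)^{0·-2·11}·(+1)^-2·(+1)^0 = +1.
v=11: a=11^1·(≡5), b=11^2·(≡3) mod 11; (5|11)=+1, (3|11)=+1; (−1)^{1·2·5}·(+1)^2·(+1)^1 = +1.
v=2: v_2(a)=8, v_2(b)=8; units ≡ 7, 7 (mod 8); ε·ε+αω+βω = 1·1+8·0+8·0 ≡ 1  ⇒  (a,b)_2 = -1.
v=∞: 55 > 0 and -65 < 0  ⇒  (a,b)_∞ = +1.
v=3: a=3^4·(≡1), b=3^4·(≡1) mod 3; (1|3)=+1, (1|3)=+1; (−1)^{4·4·1}·(+1)^4·(+1)^4 = +1.
v=43: a=43^-2·(≡20), b=43^-2·(≡17) mod 43; (20|43)=-1, (17|43)=+1; (−1)^{-2·-2·21}·(-1)^-2·(+1)^-2 = +1.
v=5: a=5^1·(≡4), b=5^1·(≡3) mod 5; (4|5)=+1, (3|5)=-1; (−1)^{1·1·2}·(+1)^1·(-1)^1 = -1.
Ram(55, -65) = {2, 5}; no ℚ_2-point on the conic.

[2, 5]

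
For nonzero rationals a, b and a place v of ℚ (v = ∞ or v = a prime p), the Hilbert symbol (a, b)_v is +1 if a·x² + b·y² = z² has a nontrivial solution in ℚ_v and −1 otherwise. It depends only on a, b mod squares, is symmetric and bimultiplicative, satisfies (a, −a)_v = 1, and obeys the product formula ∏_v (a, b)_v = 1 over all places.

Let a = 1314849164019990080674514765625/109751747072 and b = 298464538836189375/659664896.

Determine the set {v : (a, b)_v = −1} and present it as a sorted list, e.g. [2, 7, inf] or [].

(a, b) ≡ (210, 7293) mod (ℚ^×)²; places V = {2, 3, 5, 7, 11, 13, 17, 37, 43, ∞}.
(a,b)_2: α=-9, β=-12; u≡1, v≡5 (mod 8); ε(u)ε(v)=0·0, αω(v)=-9·1, βω(u)=-12·0; sum ≡ 1  ⇒  -1.
(a,b)_43: α=6, u≡25; β=4, v≡33 (mod 43); (25|43)=+1, (33|43)=-1; sign (−1)^0·+1^4·-1^6 = +1.
(a,b)_7: α=1, u≡2; β=0, v≡3 (mod 7); (2|7)=+1, (3|7)=-1; sign (−1)^0·+1^0·-1^1 = -1.
(a,b)_∞: sgn(210)=+, sgn(7293)=+, so +1.
(a,b)_11: α=-8, u≡1; β=-5, v≡3 (mod 11); (1|11)=+1, (3|11)=+1; sign (−1)^0·+1^-5·+1^-8 = +1.
(a,b)_3: α=9, u≡1; β=7, v≡1 (mod 3); (1|3)=+1, (1|3)=+1; sign (−1)^1·+1^7·+1^9 = -1.
(a,b)_37: α=2, u≡11; β=0, v≡1 (mod 37); (11|37)=+1, (1|37)=+1; sign (−1)^0·+1^0·+1^2 = +1.
(a,b)_5: α=7, u≡2; β=4, v≡3 (mod 5); (2|5)=-1, (3|5)=-1; sign (−1)^0·-1^4·-1^7 = -1.
(a,b)_17: α=4, u≡11; β=3, v≡4 (mod 17); (11|17)=-1, (4|17)=+1; sign (−1)^0·-1^3·+1^4 = -1.
(a,b)_13: α=2, u≡11; β=1, v≡11 (mod 13); (11|13)=-1, (11|13)=-1; sign (−1)^0·-1^1·-1^2 = -1.
|Ram(210, 7293)| = 6, even; anisotropic at {2, 3, 5, 7, 13, 17}.

[2, 3, 5, 7, 13, 17]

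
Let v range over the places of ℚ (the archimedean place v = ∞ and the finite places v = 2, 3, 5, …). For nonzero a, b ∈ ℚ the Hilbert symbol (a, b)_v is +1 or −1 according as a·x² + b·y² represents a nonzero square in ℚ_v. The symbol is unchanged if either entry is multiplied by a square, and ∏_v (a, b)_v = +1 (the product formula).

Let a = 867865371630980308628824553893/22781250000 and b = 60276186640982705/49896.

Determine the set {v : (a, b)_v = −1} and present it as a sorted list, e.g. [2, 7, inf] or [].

[5, 7, 11, 17, 19, 29, 31, 37]

(a, b) ≡ (28985, 8272840730) mod (ℚ^×)²; places V = {2, 3, 5, 7, 11, 17, 19, 23, 29, 31, 37, 41, 43, ∞}.
(a,b)_31: α=1, u≡4; β=1, v≡8 (mod 31); (4|31)=+1, (8|31)=+1; sign (−1)^1·+1^1·+1^1 = -1.
(a,b)_37: α=2, u≡5; β=1, v≡36 (mod 37); (5|37)=-1, (36|37)=+1; sign (−1)^0·-1^1·+1^2 = -1.
(a,b)_43: α=2, u≡18; β=2, v≡40 (mod 43); (18|43)=-1, (40|43)=+1; sign (−1)^0·-1^2·+1^2 = +1.
(a,b)_17: α=1, u≡10; β=1, v≡1 (mod 17); (10|17)=-1, (1|17)=+1; sign (−1)^0·-1^1·+1^1 = -1.
(a,b)_41: α=4, u≡10; β=2, v≡35 (mod 41); (10|41)=+1, (35|41)=-1; sign (−1)^0·+1^2·-1^4 = +1.
(a,b)_∞: sgn(28985)=+, sgn(8272840730)=+, so +1.
(a,b)_7: α=0, u≡6; β=-1, v≡4 (mod 7); (6|7)=-1, (4|7)=+1; sign (−1)^0·-1^-1·+1^0 = -1.
(a,b)_2: α=-4, β=-3; u≡1, v≡5 (mod 8); ε(u)ε(v)=0·0, αω(v)=-4·1, βω(u)=-3·0; sum ≡ 0  ⇒  +1.
(a,b)_3: α=-6, u≡2; β=-4, v≡2 (mod 3); (2|3)=-1, (2|3)=-1; sign (−1)^0·-1^-4·-1^-6 = +1.
(a,b)_11: α=1, u≡10; β=-1, v≡2 (mod 11); (10|11)=-1, (2|11)=-1; sign (−1)^1·-1^-1·-1^1 = -1.
(a,b)_19: α=6, u≡13; β=3, v≡5 (mod 19); (13|19)=-1, (5|19)=+1; sign (−1)^0·-1^3·+1^6 = -1.
(a,b)_23: α=2, u≡10; β=0, v≡18 (mod 23); (10|23)=-1, (18|23)=+1; sign (−1)^0·-1^0·+1^2 = +1.
(a,b)_5: α=-9, u≡2; β=1, v≡1 (mod 5); (2|5)=-1, (1|5)=+1; sign (−1)^0·-1^1·+1^-9 = -1.
(a,b)_29: α=2, u≡11; β=1, v≡22 (mod 29); (11|29)=-1, (22|29)=+1; sign (−1)^0·-1^1·+1^2 = -1.
|Ram(28985, 8272840730)| = 8, even; anisotropic at {5, 7, 11, 17, 19, 29, 31, 37}.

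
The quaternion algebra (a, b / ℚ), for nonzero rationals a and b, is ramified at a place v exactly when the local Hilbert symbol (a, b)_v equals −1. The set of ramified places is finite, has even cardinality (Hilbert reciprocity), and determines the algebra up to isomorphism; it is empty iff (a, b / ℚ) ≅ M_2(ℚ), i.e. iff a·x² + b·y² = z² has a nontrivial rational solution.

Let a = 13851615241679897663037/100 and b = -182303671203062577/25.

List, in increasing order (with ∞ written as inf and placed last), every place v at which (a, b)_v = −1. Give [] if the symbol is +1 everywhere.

(a, b) ≡ (768453, -3508673) mod (ℚ^×)²; places V = {2, 3, 5, 7, 19, 23, 31, 37, 43, ∞}.
(a,b)_3: α=5, u≡2; β=4, v≡1 (mod 3); (2|3)=-1, (1|3)=+1; sign (−1)^0·-1^4·+1^5 = +1.
(a,b)_31: α=4, u≡25; β=3, v≡12 (mod 31); (25|31)=+1, (12|31)=-1; sign (−1)^0·+1^3·-1^4 = +1.
(a,b)_43: α=3, u≡27; β=2, v≡16 (mod 43); (27|43)=-1, (16|43)=+1; sign (−1)^0·-1^2·+1^3 = +1.
(a,b)_37: α=1, u≡3; β=1, v≡29 (mod 37); (3|37)=+1, (29|37)=-1; sign (−1)^0·+1^1·-1^1 = -1.
(a,b)_23: α=1, u≡19; β=1, v≡9 (mod 23); (19|23)=-1, (9|23)=+1; sign (−1)^1·-1^1·+1^1 = +1.
(a,b)_19: α=4, u≡11; β=3, v≡12 (mod 19); (11|19)=+1, (12|19)=-1; sign (−1)^0·+1^3·-1^4 = +1.
(a,b)_2: α=-2, β=0; u≡5, v≡7 (mod 8); ε(u)ε(v)=0·1, αω(v)=-2·0, βω(u)=0·1; sum ≡ 0  ⇒  +1.
(a,b)_∞: sgn(768453)=+, sgn(-3508673)=−, so +1.
(a,b)_7: α=1, u≡3; β=1, v≡3 (mod 7); (3|7)=-1, (3|7)=-1; sign (−1)^1·-1^1·-1^1 = -1.
(a,b)_5: α=-2, u≡3; β=-2, v≡3 (mod 5); (3|5)=-1, (3|5)=-1; sign (−1)^0·-1^-2·-1^-2 = +1.
Ram(768453, -3508673) = {7, 37}; no ℚ_7-point on the conic.

[7, 37]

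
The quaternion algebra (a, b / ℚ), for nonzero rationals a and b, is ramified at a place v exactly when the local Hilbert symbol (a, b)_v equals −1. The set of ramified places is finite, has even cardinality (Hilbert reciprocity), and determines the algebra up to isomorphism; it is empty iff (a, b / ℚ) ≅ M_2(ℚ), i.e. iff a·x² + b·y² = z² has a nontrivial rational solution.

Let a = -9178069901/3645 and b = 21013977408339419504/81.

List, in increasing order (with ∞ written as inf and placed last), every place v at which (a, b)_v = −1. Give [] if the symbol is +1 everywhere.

Mod squares: a ≡ -974545, b ≡ 119. Check v ∈ {∞, 2, 3, 5, 7, 11, 13, 17, 29, 31, 47}.
v=47: a=47^1·(≡22), b=47^2·(≡18) mod 47; (22|47)=-1, (18|47)=+1; (−1)^{1·2·23}·(-1)^2·(+1)^1 = +1.
v=7: a=7^2·(≡1), b=7^5·(≡3) mod 7; (1|7)=+1, (3|7)=-1; (−1)^{2·5·3}·(+1)^5·(-1)^2 = +1.
v=∞: -974545 < 0 and 119 > 0  ⇒  (a,b)_∞ = +1.
v=29: a=29^1·(≡28), b=29^2·(≡15) mod 29; (28|29)=+1, (15|29)=-1; (−1)^{1·2·14}·(+1)^2·(-1)^1 = -1.
v=2: v_2(a)=0, v_2(b)=4; units ≡ 7, 7 (mod 8); ε·ε+αω+βω = 1·1+0·0+4·0 ≡ 1  ⇒  (a,b)_2 = -1.
v=3: a=3^-6·(≡2), b=3^-4·(≡2) mod 3; (2|3)=-1, (2|3)=-1; (−1)^{-6·-4·1}·(-1)^-4·(-1)^-6 = +1.
v=31: a=31^2·(≡19), b=31^0·(≡11) mod 31; (19|31)=+1, (11|31)=-1; (−1)^{2·0·15}·(+1)^0·(-1)^2 = +1.
v=5: a=5^-1·(≡1), b=5^0·(≡4) mod 5; (1|5)=+1, (4|5)=+1; (−1)^{-1·0·2}·(+1)^0·(+1)^-1 = +1.
v=13: a=13^1·(≡8), b=13^2·(≡8) mod 13; (8|13)=-1, (8|13)=-1; (−1)^{1·2·6}·(-1)^2·(-1)^1 = -1.
v=17: a=17^0·(≡3), b=17^1·(≡3) mod 17; (3|17)=-1, (3|17)=-1; (−1)^{0·1·8}·(-1)^1·(-1)^0 = -1.
v=11: a=11^1·(≡10), b=11^4·(≡3) mod 11; (10|11)=-1, (3|11)=+1; (−1)^{1·4·5}·(-1)^4·(+1)^1 = +1.
(-974545, 119 / ℚ) ramifies at {2, 13, 17, 29}: a division algebra.

[2, 13, 17, 29]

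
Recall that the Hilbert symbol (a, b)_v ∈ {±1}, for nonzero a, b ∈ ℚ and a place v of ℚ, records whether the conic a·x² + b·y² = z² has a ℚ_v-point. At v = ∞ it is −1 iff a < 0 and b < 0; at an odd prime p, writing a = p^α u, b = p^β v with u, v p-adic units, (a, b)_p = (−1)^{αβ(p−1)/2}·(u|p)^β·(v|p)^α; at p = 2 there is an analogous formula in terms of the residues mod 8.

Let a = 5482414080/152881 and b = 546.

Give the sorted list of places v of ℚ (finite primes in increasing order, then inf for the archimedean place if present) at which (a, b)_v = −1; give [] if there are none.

[7, 11]

Mod squares: a ≡ 55, b ≡ 546. Check v ∈ {∞, 2, 3, 5, 7, 11, 13, 17, 23}.
v=13: a=13^2·(≡3), b=13^1·(≡3) mod 13; (3|13)=+1, (3|13)=+1; (−1)^{2·1·6}·(+1)^1·(+1)^2 = +1.
v=5: a=5^1·(≡1), b=5^0·(≡1) mod 5; (1|5)=+1, (1|5)=+1; (−1)^{1·0·2}·(+1)^0·(+1)^1 = +1.
v=7: a=7^0·(≡3), b=7^1·(≡1) mod 7; (3|7)=-1, (1|7)=+1; (−1)^{0·1·3}·(-1)^1·(+1)^0 = -1.
v=3: a=3^2·(≡1), b=3^1·(≡2) mod 3; (1|3)=+1, (2|3)=-1; (−1)^{2·1·1}·(+1)^1·(-1)^2 = +1.
v=17: a=17^-2·(≡16), b=17^0·(≡2) mod 17; (16|17)=+1, (2|17)=+1; (−1)^{-2·0·8}·(+1)^0·(+1)^-2 = +1.
v=23: a=23^-2·(≡1), b=23^0·(≡17) mod 23; (1|23)=+1, (17|23)=-1; (−1)^{-2·0·11}·(+1)^0·(-1)^-2 = +1.
v=11: a=11^1·(≡1), b=11^0·(≡7) mod 11; (1|11)=+1, (7|11)=-1; (−1)^{1·0·5}·(+1)^0·(-1)^1 = -1.
v=2: v_2(a)=16, v_2(b)=1; units ≡ 7, 1 (mod 8); ε·ε+αω+βω = 1·0+16·0+1·0 ≡ 0  ⇒  (a,b)_2 = +1.
v=∞: 55 > 0 and 546 > 0  ⇒  (a,b)_∞ = +1.
|Ram(55, 546)| = 2, even; anisotropic at {7, 11}.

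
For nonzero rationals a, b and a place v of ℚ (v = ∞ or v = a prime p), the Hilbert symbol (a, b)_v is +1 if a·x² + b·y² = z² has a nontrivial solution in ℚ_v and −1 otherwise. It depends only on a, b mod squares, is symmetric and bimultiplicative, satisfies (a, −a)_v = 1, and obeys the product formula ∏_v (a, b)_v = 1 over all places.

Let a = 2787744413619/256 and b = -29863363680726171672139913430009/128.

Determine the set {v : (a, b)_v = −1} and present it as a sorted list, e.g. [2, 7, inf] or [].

[11, 17, 29, 43]

Mod squares: a ≡ 7228859, b ≡ -132129084802. Check v ∈ {∞, 2, 3, 11, 13, 17, 19, 23, 29, 31, 37, 43}.
v=∞: 7228859 > 0 and -132129084802 < 0  ⇒  (a,b)_∞ = +1.
v=29: a=29^1·(≡9), b=29^1·(≡11) mod 29; (9|29)=+1, (11|29)=-1; (−1)^{1·1·14}·(+1)^1·(-1)^1 = -1.
v=19: a=19^0·(≡1), b=19^1·(≡6) mod 19; (1|19)=+1, (6|19)=+1; (−1)^{0·1·9}·(+1)^1·(+1)^0 = +1.
v=13: a=13^0·(≡1), b=13^3·(≡11) mod 13; (1|13)=+1, (11|13)=-1; (−1)^{0·3·6}·(+1)^3·(-1)^0 = +1.
v=11: a=11^1·(≡7), b=11^3·(≡2) mod 11; (7|11)=-1, (2|11)=-1; (−1)^{1·3·5}·(-1)^3·(-1)^1 = -1.
v=17: a=17^1·(≡10), b=17^3·(≡13) mod 17; (10|17)=-1, (13|17)=+1; (−1)^{1·3·8}·(-1)^3·(+1)^1 = -1.
v=31: a=31^1·(≡28), b=31^3·(≡15) mod 31; (28|31)=+1, (15|31)=-1; (−1)^{1·3·15}·(+1)^3·(-1)^1 = +1.
v=37: a=37^0·(≡33), b=37^1·(≡23) mod 37; (33|37)=+1, (23|37)=-1; (−1)^{0·1·18}·(+1)^1·(-1)^0 = +1.
v=23: a=23^2·(≡19), b=23^0·(≡18) mod 23; (19|23)=-1, (18|23)=+1; (−1)^{2·0·11}·(-1)^0·(+1)^2 = +1.
v=43: a=43^1·(≡37), b=43^3·(≡34) mod 43; (37|43)=-1, (34|43)=-1; (−1)^{1·3·21}·(-1)^3·(-1)^1 = -1.
v=3: a=3^6·(≡2), b=3^16·(≡2) mod 3; (2|3)=-1, (2|3)=-1; (−1)^{6·16·1}·(-1)^16·(-1)^6 = +1.
v=2: v_2(a)=-8, v_2(b)=-7; units ≡ 3, 7 (mod 8); ε·ε+αω+βω = 1·1+-8·0+-7·1 ≡ 0  ⇒  (a,b)_2 = +1.
(7228859, -132129084802 / ℚ) ramifies at {11, 17, 29, 43}: a division algebra.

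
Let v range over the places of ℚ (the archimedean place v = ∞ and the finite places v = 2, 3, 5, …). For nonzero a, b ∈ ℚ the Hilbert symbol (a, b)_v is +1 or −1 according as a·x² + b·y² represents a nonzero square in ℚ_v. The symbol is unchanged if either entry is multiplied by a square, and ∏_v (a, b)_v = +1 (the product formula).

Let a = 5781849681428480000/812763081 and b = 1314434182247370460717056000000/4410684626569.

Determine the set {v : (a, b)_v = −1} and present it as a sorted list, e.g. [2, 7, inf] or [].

[3, 11, 31, 41]

(a, b) ≡ (6109697, 6) mod (ℚ^×)²; places V = {2, 3, 5, 7, 11, 13, 17, 19, 23, 31, 41, 43, ∞}.
(a,b)_2: α=22, β=19; u≡1, v≡3 (mod 8); ε(u)ε(v)=0·1, αω(v)=22·1, βω(u)=19·0; sum ≡ 0  ⇒  +1.
(a,b)_7: α=0, u≡3; β=2, v≡3 (mod 7); (3|7)=-1, (3|7)=-1; sign (−1)^0·-1^2·-1^0 = +1.
(a,b)_19: α=3, u≡16; β=4, v≡16 (mod 19); (16|19)=+1, (16|19)=+1; sign (−1)^0·+1^4·+1^3 = +1.
(a,b)_17: α=-2, u≡2; β=-4, v≡7 (mod 17); (2|17)=+1, (7|17)=-1; sign (−1)^0·+1^-4·-1^-2 = +1.
(a,b)_∞: sgn(6109697)=+, sgn(6)=+, so +1.
(a,b)_43: α=-2, u≡34; β=-2, v≡31 (mod 43); (34|43)=-1, (31|43)=+1; sign (−1)^0·-1^-2·+1^-2 = +1.
(a,b)_31: α=1, u≡20; β=2, v≡13 (mod 31); (20|31)=+1, (13|31)=-1; sign (−1)^0·+1^2·-1^1 = -1.
(a,b)_3: α=-2, u≡2; β=5, v≡2 (mod 3); (2|3)=-1, (2|3)=-1; sign (−1)^0·-1^5·-1^-2 = -1.
(a,b)_41: α=1, u≡16; β=2, v≡6 (mod 41); (16|41)=+1, (6|41)=-1; sign (−1)^0·+1^2·-1^1 = -1.
(a,b)_11: α=1, u≡1; β=2, v≡7 (mod 11); (1|11)=+1, (7|11)=-1; sign (−1)^0·+1^2·-1^1 = -1.
(a,b)_5: α=4, u≡3; β=6, v≡1 (mod 5); (3|5)=-1, (1|5)=+1; sign (−1)^0·-1^6·+1^4 = +1.
(a,b)_23: α=1, u≡13; β=2, v≡8 (mod 23); (13|23)=+1, (8|23)=+1; sign (−1)^0·+1^2·+1^1 = +1.
(a,b)_13: α=-2, u≡1; β=-4, v≡5 (mod 13); (1|13)=+1, (5|13)=-1; sign (−1)^0·+1^-4·-1^-2 = +1.
Ram(6109697, 6) = {3, 11, 31, 41}; no ℚ_3-point on the conic.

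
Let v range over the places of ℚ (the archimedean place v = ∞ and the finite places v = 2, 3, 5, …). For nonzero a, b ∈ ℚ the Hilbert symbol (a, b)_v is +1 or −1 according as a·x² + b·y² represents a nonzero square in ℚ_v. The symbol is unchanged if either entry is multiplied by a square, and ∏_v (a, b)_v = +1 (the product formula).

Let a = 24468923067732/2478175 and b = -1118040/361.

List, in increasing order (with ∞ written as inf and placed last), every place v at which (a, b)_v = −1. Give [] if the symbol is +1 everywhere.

(a, b) ≡ (91, -2310) mod (ℚ^×)²; places V = {2, 3, 5, 7, 11, 13, 17, 19, 41, ∞}.
(a,b)_41: α=2, u≡39; β=0, v≡27 (mod 41); (39|41)=+1, (27|41)=-1; sign (−1)^0·+1^0·-1^2 = +1.
(a,b)_17: α=-2, u≡12; β=0, v≡4 (mod 17); (12|17)=-1, (4|17)=+1; sign (−1)^0·-1^0·+1^-2 = +1.
(a,b)_13: α=5, u≡8; β=0, v≡9 (mod 13); (8|13)=-1, (9|13)=+1; sign (−1)^0·-1^0·+1^5 = +1.
(a,b)_3: α=4, u≡1; β=1, v≡1 (mod 3); (1|3)=+1, (1|3)=+1; sign (−1)^0·+1^1·+1^4 = +1.
(a,b)_7: α=-3, u≡3; β=1, v≡5 (mod 7); (3|7)=-1, (5|7)=-1; sign (−1)^1·-1^1·-1^-3 = -1.
(a,b)_19: α=0, u≡13; β=-2, v≡15 (mod 19); (13|19)=-1, (15|19)=-1; sign (−1)^0·-1^-2·-1^0 = +1.
(a,b)_11: α=2, u≡3; β=3, v≡2 (mod 11); (3|11)=+1, (2|11)=-1; sign (−1)^0·+1^3·-1^2 = +1.
(a,b)_5: α=-2, u≡1; β=1, v≡2 (mod 5); (1|5)=+1, (2|5)=-1; sign (−1)^0·+1^1·-1^-2 = +1.
(a,b)_2: α=2, β=3; u≡3, v≡5 (mod 8); ε(u)ε(v)=1·0, αω(v)=2·1, βω(u)=3·1; sum ≡ 1  ⇒  -1.
(a,b)_∞: sgn(91)=+, sgn(-2310)=−, so +1.
|Ram(91, -2310)| = 2, even; anisotropic at {2, 7}.

[2, 7]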